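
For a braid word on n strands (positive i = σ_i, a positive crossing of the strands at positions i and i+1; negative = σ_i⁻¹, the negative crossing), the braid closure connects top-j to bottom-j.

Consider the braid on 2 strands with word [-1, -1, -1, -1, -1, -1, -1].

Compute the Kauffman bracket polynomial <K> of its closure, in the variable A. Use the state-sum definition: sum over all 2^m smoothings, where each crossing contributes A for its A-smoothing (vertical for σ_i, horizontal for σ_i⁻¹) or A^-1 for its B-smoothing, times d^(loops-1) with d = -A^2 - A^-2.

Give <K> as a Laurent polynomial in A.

A^19 - A^15 + A^11 - A^7 + A^3 - A^-1 - A^-9

Derivation:
Braid: s1^-1 s1^-1 s1^-1 s1^-1 s1^-1 s1^-1 s1^-1 on 2 strands, 7 crossings.
Writhe w = (#positive) - (#negative) = 0 - 7 = -7.
State-sum expansion of <K>. There are 2^7 = 128 states.
For each crossing: s=0 is the vertical smoothing, s=1 horizontal. Crossing k contributes A^(sign_k * (1 - 2*s_k)); loop factor d = -A^2 - A^-2.
Tabulate the states by total A-exponent and number of loops L (A-exp: L × count):
  A^7: L=7 ×1
  A^5: L=6 ×7
  A^3: L=5 ×21
  A^1: L=4 ×35
  A^-1: L=3 ×35
  A^-3: L=2 ×21
  A^-5: L=1 ×7
  A^-7: L=2 ×1
Each group contributes A^e * Σ count * d^(L-1):
Powers of d = -A^2 - A^-2: d^2 = A^4 + 2 + A^-4; d^3 = -A^6 - 3*A^2 - 3*A^-2 - A^-6; d^4 = A^8 + 4*A^4 + 6 + 4*A^-4 + A^-8; d^5 = -A^10 - 5*A^6 - 10*A^2 - 10*A^-2 - 5*A^-6 - A^-10; d^6 = A^12 + 6*A^8 + 15*A^4 + 20 + 15*A^-4 + 6*A^-8 + A^-12.
  A^7 * (d^6) = A^19 + 6*A^15 + 15*A^11 + 20*A^7 + 15*A^3 + 6*A^-1 + A^-5
  A^5 * (7*d^5) = -7*A^15 - 35*A^11 - 70*A^7 - 70*A^3 - 35*A^-1 - 7*A^-5
  A^3 * (21*d^4) = 21*A^11 + 84*A^7 + 126*A^3 + 84*A^-1 + 21*A^-5
  A^1 * (35*d^3) = -35*A^7 - 105*A^3 - 105*A^-1 - 35*A^-5
  A^-1 * (35*d^2) = 35*A^3 + 70*A^-1 + 35*A^-5
  A^-3 * (21*d) = -21*A^-1 - 21*A^-5
  A^-5 * (7) = 7*A^-5
  A^-7 * (d) = -A^-5 - A^-9
Summing the groups: <K> = A^19 - A^15 + A^11 - A^7 + A^3 - A^-1 - A^-9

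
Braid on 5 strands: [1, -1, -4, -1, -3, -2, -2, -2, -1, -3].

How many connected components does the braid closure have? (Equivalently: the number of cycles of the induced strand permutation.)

Track the strand permutation on 5 strands, starting from identity.
  step 1: s1 swaps positions 1,2 -> [2 1 3 4 5]
  step 2: s1^-1 swaps positions 1,2 -> [1 2 3 4 5]
  step 3: s4^-1 swaps positions 4,5 -> [1 2 3 5 4]
  step 4: s1^-1 swaps positions 1,2 -> [2 1 3 5 4]
  step 5: s3^-1 swaps positions 3,4 -> [2 1 5 3 4]
  step 6: s2^-1 swaps positions 2,3 -> [2 5 1 3 4]
  step 7: s2^-1 swaps positions 2,3 -> [2 1 5 3 4]
  step 8: s2^-1 swaps positions 2,3 -> [2 5 1 3 4]
  step 9: s1^-1 swaps positions 1,2 -> [5 2 1 3 4]
  step 10: s3^-1 swaps positions 3,4 -> [5 2 3 1 4]
Final permutation (position -> original strand): [5 2 3 1 4]
Closure components = cycle count of this permutation = 3.

Answer: 3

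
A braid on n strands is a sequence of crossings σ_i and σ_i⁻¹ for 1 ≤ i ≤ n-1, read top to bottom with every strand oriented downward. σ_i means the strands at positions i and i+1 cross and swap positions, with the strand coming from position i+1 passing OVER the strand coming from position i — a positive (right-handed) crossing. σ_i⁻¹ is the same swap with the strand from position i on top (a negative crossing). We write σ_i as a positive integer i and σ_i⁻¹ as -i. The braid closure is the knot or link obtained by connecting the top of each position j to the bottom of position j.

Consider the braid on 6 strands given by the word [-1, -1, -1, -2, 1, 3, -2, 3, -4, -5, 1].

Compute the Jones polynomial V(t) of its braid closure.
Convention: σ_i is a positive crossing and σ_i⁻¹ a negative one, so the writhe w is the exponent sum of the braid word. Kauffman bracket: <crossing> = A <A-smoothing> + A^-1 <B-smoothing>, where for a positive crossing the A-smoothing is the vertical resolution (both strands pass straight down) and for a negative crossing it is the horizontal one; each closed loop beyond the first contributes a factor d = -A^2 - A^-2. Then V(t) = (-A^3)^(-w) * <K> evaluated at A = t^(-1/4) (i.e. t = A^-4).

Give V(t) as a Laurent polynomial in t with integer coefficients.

t^2 - t + 2 - 2*t^-1 + t^-2 - t^-3 + t^-4

Derivation:
The presented braid s1^-1 s1^-1 s1^-1 s2^-1 s1 s3 s2^-1 s3 s4^-1 s5^-1 s1 on 6 strands reduces by inverse Markov moves (closure unchanged at each step):
  Deconjugate: the word is γ·β·γ⁻¹ with γ = s1^-1 (prefix) and γ⁻¹ = s1 (suffix); strip both.
  Destabilize: the word has the form β·s5^-1 where s5^-1 occurs only as the final letter (β ∈ B_5); drop it and the last strand → 5 strands.
  Destabilize: the word has the form β·s4^-1 where s4^-1 occurs only as the final letter (β ∈ B_4); drop it and the last strand → 4 strands.
Reduced to β = s1^-1 s1^-1 s2^-1 s1 s3 s2^-1 s3 on 4 strands, 7 crossings.
Compute on β:
Braid: s1^-1 s1^-1 s2^-1 s1 s3 s2^-1 s3 on 4 strands, 7 crossings.
Writhe w = (#positive) - (#negative) = 3 - 4 = -1.
Enumerate smoothing states for the bracket polynomial. There are 2^7 = 128 states.
For each crossing: s=0 is the vertical smoothing, s=1 horizontal. Crossing k contributes A^(sign_k * (1 - 2*s_k)); loop factor d = -A^2 - A^-2.
Tabulate the states by total A-exponent and number of loops L (A-exp: L × count):
  A^7: L=4 ×1
  A^5: L=3 ×7
  A^3: L=2 ×17, L=4 ×4
  A^1: L=1 ×14, L=3 ×20, L=5 ×1
  A^-1: L=2 ×27, L=4 ×8
  A^-3: L=1 ×5, L=3 ×15, L=5 ×1
  A^-5: L=2 ×4, L=4 ×3
  A^-7: L=3 ×1
Each group contributes A^e * Σ count * d^(L-1):
Powers of d = -A^2 - A^-2: d^2 = A^4 + 2 + A^-4; d^3 = -A^6 - 3*A^2 - 3*A^-2 - A^-6; d^4 = A^8 + 4*A^4 + 6 + 4*A^-4 + A^-8.
  A^7 * (d^3) = -A^13 - 3*A^9 - 3*A^5 - A
  A^5 * (7*d^2) = 7*A^9 + 14*A^5 + 7*A
  A^3 * (17*d + 4*d^3) = -4*A^9 - 29*A^5 - 29*A - 4*A^-3
  A^1 * (14 + 20*d^2 + d^4) = A^9 + 24*A^5 + 60*A + 24*A^-3 + A^-7
  A^-1 * (27*d + 8*d^3) = -8*A^5 - 51*A - 51*A^-3 - 8*A^-7
  A^-3 * (5 + 15*d^2 + d^4) = A^5 + 19*A + 41*A^-3 + 19*A^-7 + A^-11
  A^-5 * (4*d + 3*d^3) = -3*A - 13*A^-3 - 13*A^-7 - 3*A^-11
  A^-7 * (d^2) = A^-3 + 2*A^-7 + A^-11
Summing the groups: <K> = -A^13 + A^9 - A^5 + 2*A - 2*A^-3 + A^-7 - A^-11
Normalise by the writhe: (-A^3)^(-w) = (-A^3)^(1) = -A^3, so f(A) = -A^3 * <K> = A^16 - A^12 + A^8 - 2*A^4 + 2 - A^-4 + A^-8.
Substitute A = t^(-1/4), i.e. A^e → t^(-e/4): V(t) = t^2 - t + 2 - 2*t^-1 + t^-2 - t^-3 + t^-4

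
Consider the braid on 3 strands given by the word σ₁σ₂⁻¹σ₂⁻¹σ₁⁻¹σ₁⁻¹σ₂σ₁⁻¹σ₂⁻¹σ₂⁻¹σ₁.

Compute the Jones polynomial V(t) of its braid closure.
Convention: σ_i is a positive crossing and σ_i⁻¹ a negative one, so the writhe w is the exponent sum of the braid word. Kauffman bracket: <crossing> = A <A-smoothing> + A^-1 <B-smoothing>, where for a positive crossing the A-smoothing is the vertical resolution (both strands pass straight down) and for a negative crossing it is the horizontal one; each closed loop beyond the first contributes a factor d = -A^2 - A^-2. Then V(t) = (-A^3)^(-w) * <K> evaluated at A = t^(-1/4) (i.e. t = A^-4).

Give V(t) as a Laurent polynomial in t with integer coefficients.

-1 + 4*t^-1 - 5*t^-2 + 7*t^-3 - 7*t^-4 + 6*t^-5 - 5*t^-6 + 3*t^-7 - t^-8

Derivation:
Braid: s1 s2^-1 s2^-1 s1^-1 s1^-1 s2 s1^-1 s2^-1 s2^-1 s1 on 3 strands, 10 crossings.
Writhe w = (#positive) - (#negative) = 3 - 7 = -4.
Computing the Kauffman bracket via state sum. There are 2^10 = 1024 states.
Smooth each crossing (0=||, 1=⌣⌢); contribution A^(Σ sign_k(1-2s_k)) * d^(L-1).
Tabulate the states by total A-exponent and number of loops L (A-exp: L × count):
  A^10: L=6 ×1
  A^8: L=5 ×10
  A^6: L=4 ×43, L=6 ×2
  A^4: L=3 ×98, L=5 ×22
  A^2: L=2 ×118, L=4 ×88, L=6 ×4
  A^0: L=1 ×60, L=3 ×162, L=5 ×30
  A^-2: L=2 ×128, L=4 ×79, L=6 ×3
  A^-4: L=1 ×23, L=3 ×84, L=5 ×13
  A^-6: L=2 ×27, L=4 ×18
  A^-8: L=1 ×2, L=3 ×8
  A^-10: L=2 ×1
Each group contributes A^e * Σ count * d^(L-1):
Powers of d = -A^2 - A^-2: d^2 = A^4 + 2 + A^-4; d^3 = -A^6 - 3*A^2 - 3*A^-2 - A^-6; d^4 = A^8 + 4*A^4 + 6 + 4*A^-4 + A^-8; d^5 = -A^10 - 5*A^6 - 10*A^2 - 10*A^-2 - 5*A^-6 - A^-10.
  A^10 * (d^5) = -A^20 - 5*A^16 - 10*A^12 - 10*A^8 - 5*A^4 - 1
  A^8 * (10*d^4) = 10*A^16 + 40*A^12 + 60*A^8 + 40*A^4 + 10
  A^6 * (43*d^3 + 2*d^5) = -2*A^16 - 53*A^12 - 149*A^8 - 149*A^4 - 53 - 2*A^-4
  A^4 * (98*d^2 + 22*d^4) = 22*A^12 + 186*A^8 + 328*A^4 + 186 + 22*A^-4
  A^2 * (118*d + 88*d^3 + 4*d^5) = -4*A^12 - 108*A^8 - 422*A^4 - 422 - 108*A^-4 - 4*A^-8
  A^0 * (60 + 162*d^2 + 30*d^4) = 30*A^8 + 282*A^4 + 564 + 282*A^-4 + 30*A^-8
  A^-2 * (128*d + 79*d^3 + 3*d^5) = -3*A^8 - 94*A^4 - 395 - 395*A^-4 - 94*A^-8 - 3*A^-12
  A^-4 * (23 + 84*d^2 + 13*d^4) = 13*A^4 + 136 + 269*A^-4 + 136*A^-8 + 13*A^-12
  A^-6 * (27*d + 18*d^3) = -18 - 81*A^-4 - 81*A^-8 - 18*A^-12
  A^-8 * (2 + 8*d^2) = 8*A^-4 + 18*A^-8 + 8*A^-12
  A^-10 * (d) = -A^-8 - A^-12
Summing the groups: <K> = -A^20 + 3*A^16 - 5*A^12 + 6*A^8 - 7*A^4 + 7 - 5*A^-4 + 4*A^-8 - A^-12
Normalise by the writhe: (-A^3)^(-w) = (-A^3)^(4) = A^12, so f(A) = A^12 * <K> = -A^32 + 3*A^28 - 5*A^24 + 6*A^20 - 7*A^16 + 7*A^12 - 5*A^8 + 4*A^4 - 1.
Substitute A = t^(-1/4), i.e. A^e → t^(-e/4): V(t) = -1 + 4*t^-1 - 5*t^-2 + 7*t^-3 - 7*t^-4 + 6*t^-5 - 5*t^-6 + 3*t^-7 - t^-8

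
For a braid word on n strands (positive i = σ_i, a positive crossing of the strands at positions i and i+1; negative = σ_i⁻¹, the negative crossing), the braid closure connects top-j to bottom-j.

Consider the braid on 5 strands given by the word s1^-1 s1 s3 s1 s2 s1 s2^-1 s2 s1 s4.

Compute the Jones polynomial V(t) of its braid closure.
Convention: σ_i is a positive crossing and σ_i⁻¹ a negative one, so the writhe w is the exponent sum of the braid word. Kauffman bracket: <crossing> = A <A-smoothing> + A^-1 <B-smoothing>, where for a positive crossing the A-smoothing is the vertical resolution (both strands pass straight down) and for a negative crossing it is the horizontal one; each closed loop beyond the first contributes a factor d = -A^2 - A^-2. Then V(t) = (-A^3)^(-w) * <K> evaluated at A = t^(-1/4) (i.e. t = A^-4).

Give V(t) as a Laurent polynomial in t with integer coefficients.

-t^4 + t^3 + t

Derivation:
The presented braid s1^-1 s1 s3 s1 s2 s1 s2^-1 s2 s1 s4 on 5 strands reduces by inverse Markov moves (closure unchanged at each step):
  Destabilize: the word has the form β·s4 where s4 occurs only as the final letter (β ∈ B_4); drop it and the last strand → 4 strands.
  Deconjugate: the word is γ·β·γ⁻¹ with γ = s1^-1 (prefix) and γ⁻¹ = s1 (suffix); strip both.
Reduced to β = s1 s3 s1 s2 s1 s2^-1 s2 on 4 strands, 7 crossings.
Compute on β:
First cancel adjacent σ_i σ_i⁻¹ pairs (Reidemeister II — same braid, same closure): s1 s3 s1 s2 s1 s2^-1 s2 → s1 s3 s1 s2 s1.
Braid: s1 s3 s1 s2 s1 on 4 strands, 5 crossings.
Writhe w = (#positive) - (#negative) = 5 - 0 = 5.
State-sum expansion of <K>. There are 2^5 = 32 states.
Smooth each crossing (0=||, 1=⌣⌢); contribution A^(Σ sign_k(1-2s_k)) * d^(L-1).
  state 00000: A-exp=+5, loops=4, term = A^5 * d^3
  state 00001: A-exp=+3, loops=3, term = A^3 * d^2
  state 00010: A-exp=+3, loops=3, term = A^3 * d^2
  state 00011: A-exp=+1, loops=2, term = A^1 * d^1
  state 00100: A-exp=+3, loops=3, term = A^3 * d^2
  state 00101: A-exp=+1, loops=4, term = A^1 * d^3
  state 00110: A-exp=+1, loops=2, term = A^1 * d^1
  state 00111: A-exp=-1, loops=3, term = A^-1 * d^2
  state 01000: A-exp=+3, loops=3, term = A^3 * d^2
  state 01001: A-exp=+1, loops=2, term = A^1 * d^1
  state 01010: A-exp=+1, loops=2, term = A^1 * d^1
  state 01011: A-exp=-1, loops=1, term = A^-1 * d^0
  state 01100: A-exp=+1, loops=2, term = A^1 * d^1
  state 01101: A-exp=-1, loops=3, term = A^-1 * d^2
  state 01110: A-exp=-1, loops=1, term = A^-1 * d^0
  state 01111: A-exp=-3, loops=2, term = A^-3 * d^1
  state 10000: A-exp=+3, loops=3, term = A^3 * d^2
  state 10001: A-exp=+1, loops=4, term = A^1 * d^3
  state 10010: A-exp=+1, loops=2, term = A^1 * d^1
  state 10011: A-exp=-1, loops=3, term = A^-1 * d^2
  state 10100: A-exp=+1, loops=4, term = A^1 * d^3
  state 10101: A-exp=-1, loops=5, term = A^-1 * d^4
  state 10110: A-exp=-1, loops=3, term = A^-1 * d^2
  state 10111: A-exp=-3, loops=4, term = A^-3 * d^3
  state 11000: A-exp=+1, loops=2, term = A^1 * d^1
  state 11001: A-exp=-1, loops=3, term = A^-1 * d^2
  state 11010: A-exp=-1, loops=1, term = A^-1 * d^0
  state 11011: A-exp=-3, loops=2, term = A^-3 * d^1
  state 11100: A-exp=-1, loops=3, term = A^-1 * d^2
  state 11101: A-exp=-3, loops=4, term = A^-3 * d^3
  state 11110: A-exp=-3, loops=2, term = A^-3 * d^1
  state 11111: A-exp=-5, loops=3, term = A^-5 * d^2
Collect the terms by A-exponent (count of states per loop number):
Powers of d = -A^2 - A^-2: d^2 = A^4 + 2 + A^-4; d^3 = -A^6 - 3*A^2 - 3*A^-2 - A^-6; d^4 = A^8 + 4*A^4 + 6 + 4*A^-4 + A^-8.
  A^5 * (d^3) = -A^11 - 3*A^7 - 3*A^3 - A^-1
  A^3 * (5*d^2) = 5*A^7 + 10*A^3 + 5*A^-1
  A^1 * (7*d + 3*d^3) = -3*A^7 - 16*A^3 - 16*A^-1 - 3*A^-5
  A^-1 * (3 + 6*d^2 + d^4) = A^7 + 10*A^3 + 21*A^-1 + 10*A^-5 + A^-9
  A^-3 * (3*d + 2*d^3) = -2*A^3 - 9*A^-1 - 9*A^-5 - 2*A^-9
  A^-5 * (d^2) = A^-1 + 2*A^-5 + A^-9
Summing the groups: <K> = -A^11 - A^3 + A^-1
Normalise by the writhe: (-A^3)^(-w) = (-A^3)^(-5) = -A^-15, so f(A) = -A^-15 * <K> = A^-4 + A^-12 - A^-16.
Substitute A = t^(-1/4), i.e. A^e → t^(-e/4): V(t) = -t^4 + t^3 + t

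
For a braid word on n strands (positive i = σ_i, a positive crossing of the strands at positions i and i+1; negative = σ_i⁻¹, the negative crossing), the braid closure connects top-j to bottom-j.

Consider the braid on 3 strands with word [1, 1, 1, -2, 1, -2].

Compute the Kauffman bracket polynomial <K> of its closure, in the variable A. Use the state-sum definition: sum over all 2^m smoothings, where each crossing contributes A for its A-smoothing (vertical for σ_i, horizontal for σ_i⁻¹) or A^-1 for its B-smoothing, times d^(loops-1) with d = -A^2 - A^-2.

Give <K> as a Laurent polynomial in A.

A^10 - A^6 + 2*A^2 - 2*A^-2 + 2*A^-6 - 2*A^-10 + A^-14

Derivation:
Braid: s1 s1 s1 s2^-1 s1 s2^-1 on 3 strands, 6 crossings.
Writhe w = (#positive) - (#negative) = 4 - 2 = 2.
Enumerate smoothing states for the bracket polynomial. There are 2^6 = 64 states.
Each crossing splits two ways (0=vertical, 1=horizontal). The state's weight is A^(#A-smoothings - #B-smoothings) * d^(loops - 1).
Tabulate the states by total A-exponent and number of loops L (A-exp: L × count):
  A^6: L=3 ×1
  A^4: L=2 ×6
  A^2: L=1 ×11, L=3 ×4
  A^0: L=2 ×19, L=4 ×1
  A^-2: L=3 ×15
  A^-4: L=4 ×6
  A^-6: L=5 ×1
Each group contributes A^e * Σ count * d^(L-1):
Powers of d = -A^2 - A^-2: d^2 = A^4 + 2 + A^-4; d^3 = -A^6 - 3*A^2 - 3*A^-2 - A^-6; d^4 = A^8 + 4*A^4 + 6 + 4*A^-4 + A^-8.
  A^6 * (d^2) = A^10 + 2*A^6 + A^2
  A^4 * (6*d) = -6*A^6 - 6*A^2
  A^2 * (11 + 4*d^2) = 4*A^6 + 19*A^2 + 4*A^-2
  A^0 * (19*d + d^3) = -A^6 - 22*A^2 - 22*A^-2 - A^-6
  A^-2 * (15*d^2) = 15*A^2 + 30*A^-2 + 15*A^-6
  A^-4 * (6*d^3) = -6*A^2 - 18*A^-2 - 18*A^-6 - 6*A^-10
  A^-6 * (d^4) = A^2 + 4*A^-2 + 6*A^-6 + 4*A^-10 + A^-14
Summing the groups: <K> = A^10 - A^6 + 2*A^2 - 2*A^-2 + 2*A^-6 - 2*A^-10 + A^-14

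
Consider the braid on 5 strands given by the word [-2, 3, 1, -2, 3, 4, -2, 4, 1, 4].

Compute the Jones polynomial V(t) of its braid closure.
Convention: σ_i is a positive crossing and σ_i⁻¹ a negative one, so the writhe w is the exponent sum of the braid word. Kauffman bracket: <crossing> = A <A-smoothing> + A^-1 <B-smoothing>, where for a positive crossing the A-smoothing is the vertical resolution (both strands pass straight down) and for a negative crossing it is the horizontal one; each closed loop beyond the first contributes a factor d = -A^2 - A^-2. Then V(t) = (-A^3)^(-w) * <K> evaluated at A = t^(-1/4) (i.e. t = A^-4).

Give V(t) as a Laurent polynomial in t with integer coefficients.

Braid: s2^-1 s3 s1 s2^-1 s3 s4 s2^-1 s4 s1 s4 on 5 strands, 10 crossings.
Writhe w = (#positive) - (#negative) = 7 - 3 = 4.
State-sum expansion of <K>. There are 2^10 = 1024 states.
For each crossing: s=0 is the vertical smoothing, s=1 horizontal. Crossing k contributes A^(sign_k * (1 - 2*s_k)); loop factor d = -A^2 - A^-2.
Tabulate the states by total A-exponent and number of loops L (A-exp: L × count):
  A^10: L=6 ×1
  A^8: L=5 ×10
  A^6: L=4 ×42, L=6 ×3
  A^4: L=3 ×95, L=5 ×24, L=7 ×1
  A^2: L=2 ×117, L=4 ×86, L=6 ×7
  A^0: L=1 ×63, L=3 ×157, L=5 ×32
  A^-2: L=2 ×120, L=4 ×87, L=6 ×3
  A^-4: L=3 ×99, L=5 ×21
  A^-6: L=4 ×43, L=6 ×2
  A^-8: L=5 ×10
  A^-10: L=6 ×1
Each group contributes A^e * Σ count * d^(L-1):
Powers of d = -A^2 - A^-2: d^2 = A^4 + 2 + A^-4; d^3 = -A^6 - 3*A^2 - 3*A^-2 - A^-6; d^4 = A^8 + 4*A^4 + 6 + 4*A^-4 + A^-8; d^5 = -A^10 - 5*A^6 - 10*A^2 - 10*A^-2 - 5*A^-6 - A^-10; d^6 = A^12 + 6*A^8 + 15*A^4 + 20 + 15*A^-4 + 6*A^-8 + A^-12.
  A^10 * (d^5) = -A^20 - 5*A^16 - 10*A^12 - 10*A^8 - 5*A^4 - 1
  A^8 * (10*d^4) = 10*A^16 + 40*A^12 + 60*A^8 + 40*A^4 + 10
  A^6 * (42*d^3 + 3*d^5) = -3*A^16 - 57*A^12 - 156*A^8 - 156*A^4 - 57 - 3*A^-4
  A^4 * (95*d^2 + 24*d^4 + d^6) = A^16 + 30*A^12 + 206*A^8 + 354*A^4 + 206 + 30*A^-4 + A^-8
  A^2 * (117*d + 86*d^3 + 7*d^5) = -7*A^12 - 121*A^8 - 445*A^4 - 445 - 121*A^-4 - 7*A^-8
  A^0 * (63 + 157*d^2 + 32*d^4) = 32*A^8 + 285*A^4 + 569 + 285*A^-4 + 32*A^-8
  A^-2 * (120*d + 87*d^3 + 3*d^5) = -3*A^8 - 102*A^4 - 411 - 411*A^-4 - 102*A^-8 - 3*A^-12
  A^-4 * (99*d^2 + 21*d^4) = 21*A^4 + 183 + 324*A^-4 + 183*A^-8 + 21*A^-12
  A^-6 * (43*d^3 + 2*d^5) = -2*A^4 - 53 - 149*A^-4 - 149*A^-8 - 53*A^-12 - 2*A^-16
  A^-8 * (10*d^4) = 10 + 40*A^-4 + 60*A^-8 + 40*A^-12 + 10*A^-16
  A^-10 * (d^5) = -1 - 5*A^-4 - 10*A^-8 - 10*A^-12 - 5*A^-16 - A^-20
Summing the groups: <K> = -A^20 + 3*A^16 - 4*A^12 + 8*A^8 - 10*A^4 + 10 - 10*A^-4 + 8*A^-8 - 5*A^-12 + 3*A^-16 - A^-20
Normalise by the writhe: (-A^3)^(-w) = (-A^3)^(-4) = A^-12, so f(A) = A^-12 * <K> = -A^8 + 3*A^4 - 4 + 8*A^-4 - 10*A^-8 + 10*A^-12 - 10*A^-16 + 8*A^-20 - 5*A^-24 + 3*A^-28 - A^-32.
Substitute A = t^(-1/4), i.e. A^e → t^(-e/4): V(t) = -t^8 + 3*t^7 - 5*t^6 + 8*t^5 - 10*t^4 + 10*t^3 - 10*t^2 + 8*t - 4 + 3*t^-1 - t^-2

Answer: -t^8 + 3*t^7 - 5*t^6 + 8*t^5 - 10*t^4 + 10*t^3 - 10*t^2 + 8*t - 4 + 3*t^-1 - t^-2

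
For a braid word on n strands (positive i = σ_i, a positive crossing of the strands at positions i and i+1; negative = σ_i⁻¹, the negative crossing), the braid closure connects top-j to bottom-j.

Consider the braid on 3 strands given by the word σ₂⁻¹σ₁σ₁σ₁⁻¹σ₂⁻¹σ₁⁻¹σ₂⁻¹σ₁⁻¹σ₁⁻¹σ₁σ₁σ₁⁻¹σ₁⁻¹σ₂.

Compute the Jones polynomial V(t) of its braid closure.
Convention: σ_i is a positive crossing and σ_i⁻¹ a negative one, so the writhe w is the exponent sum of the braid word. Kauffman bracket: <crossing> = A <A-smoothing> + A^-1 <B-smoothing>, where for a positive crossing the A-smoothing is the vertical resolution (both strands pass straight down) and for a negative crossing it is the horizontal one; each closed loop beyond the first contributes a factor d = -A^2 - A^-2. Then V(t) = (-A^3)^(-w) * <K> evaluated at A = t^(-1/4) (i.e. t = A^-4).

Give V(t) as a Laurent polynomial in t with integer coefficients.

The presented braid s2^-1 s1 s1 s1^-1 s2^-1 s1^-1 s2^-1 s1^-1 s1^-1 s1 s1 s1^-1 s1^-1 s2 on 3 strands reduces by inverse Markov moves (closure unchanged at each step):
  Deconjugate: the word is γ·β·γ⁻¹ with γ = s2^-1 s1 (prefix) and γ⁻¹ = s1^-1 s2 (suffix); strip both.
  Deconjugate: the word is γ·β·γ⁻¹ with γ = s1 s1^-1 (prefix) and γ⁻¹ = s1 s1^-1 (suffix); strip both.
Reduced to β = s2^-1 s1^-1 s2^-1 s1^-1 s1^-1 s1 on 3 strands, 6 crossings.
Compute on β:
First cancel adjacent σ_i σ_i⁻¹ pairs (Reidemeister II — same braid, same closure): s2^-1 s1^-1 s2^-1 s1^-1 s1^-1 s1 → s2^-1 s1^-1 s2^-1 s1^-1.
Braid: s2^-1 s1^-1 s2^-1 s1^-1 on 3 strands, 4 crossings.
Writhe w = (#positive) - (#negative) = 0 - 4 = -4.
Enumerate smoothing states for the bracket polynomial. There are 2^4 = 16 states.
Each crossing splits two ways (0=vertical, 1=horizontal). The state's weight is A^(#A-smoothings - #B-smoothings) * d^(loops - 1).
  state 0000: A-exp=-4, loops=3, term = A^-4 * d^2
  state 0001: A-exp=-2, loops=2, term = A^-2 * d^1
  state 0010: A-exp=-2, loops=2, term = A^-2 * d^1
  state 0011: A-exp=+0, loops=1, term = A^0 * d^0
  state 0100: A-exp=-2, loops=2, term = A^-2 * d^1
  state 0101: A-exp=+0, loops=3, term = A^0 * d^2
  state 0110: A-exp=+0, loops=1, term = A^0 * d^0
  state 0111: A-exp=+2, loops=2, term = A^2 * d^1
  state 1000: A-exp=-2, loops=2, term = A^-2 * d^1
  state 1001: A-exp=+0, loops=1, term = A^0 * d^0
  state 1010: A-exp=+0, loops=3, term = A^0 * d^2
  state 1011: A-exp=+2, loops=2, term = A^2 * d^1
  state 1100: A-exp=+0, loops=1, term = A^0 * d^0
  state 1101: A-exp=+2, loops=2, term = A^2 * d^1
  state 1110: A-exp=+2, loops=2, term = A^2 * d^1
  state 1111: A-exp=+4, loops=1, term = A^4 * d^0
Collect the terms by A-exponent (count of states per loop number):
Powers of d = -A^2 - A^-2: d^2 = A^4 + 2 + A^-4.
  A^4 * (1) = A^4
  A^2 * (4*d) = -4*A^4 - 4
  A^0 * (4 + 2*d^2) = 2*A^4 + 8 + 2*A^-4
  A^-2 * (4*d) = -4 - 4*A^-4
  A^-4 * (d^2) = 1 + 2*A^-4 + A^-8
Summing the groups: <K> = -A^4 + 1 + A^-8
Normalise by the writhe: (-A^3)^(-w) = (-A^3)^(4) = A^12, so f(A) = A^12 * <K> = -A^16 + A^12 + A^4.
Substitute A = t^(-1/4), i.e. A^e → t^(-e/4): V(t) = t^-1 + t^-3 - t^-4

Answer: t^-1 + t^-3 - t^-4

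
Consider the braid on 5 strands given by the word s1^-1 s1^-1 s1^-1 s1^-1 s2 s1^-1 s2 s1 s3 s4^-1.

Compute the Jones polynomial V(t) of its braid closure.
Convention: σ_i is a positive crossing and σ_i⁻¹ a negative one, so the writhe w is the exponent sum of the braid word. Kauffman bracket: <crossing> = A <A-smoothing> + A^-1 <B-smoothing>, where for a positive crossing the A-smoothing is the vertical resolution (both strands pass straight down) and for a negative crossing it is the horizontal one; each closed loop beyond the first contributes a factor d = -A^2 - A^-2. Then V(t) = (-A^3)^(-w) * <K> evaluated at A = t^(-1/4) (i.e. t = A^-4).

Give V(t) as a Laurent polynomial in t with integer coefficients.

t - 1 + 2*t^-1 - 2*t^-2 + 2*t^-3 - 2*t^-4 + t^-5

Derivation:
The presented braid s1^-1 s1^-1 s1^-1 s1^-1 s2 s1^-1 s2 s1 s3 s4^-1 on 5 strands reduces by inverse Markov moves (closure unchanged at each step):
  Destabilize: the word has the form β·s4^-1 where s4^-1 occurs only as the final letter (β ∈ B_4); drop it and the last strand → 4 strands.
  Destabilize: the word has the form β·s3 where s3 occurs only as the final letter (β ∈ B_3); drop it and the last strand → 3 strands.
  Deconjugate: the word is γ·β·γ⁻¹ with γ = s1^-1 (prefix) and γ⁻¹ = s1 (suffix); strip both.
Reduced to β = s1^-1 s1^-1 s1^-1 s2 s1^-1 s2 on 3 strands, 6 crossings.
Compute on β:
Braid: s1^-1 s1^-1 s1^-1 s2 s1^-1 s2 on 3 strands, 6 crossings.
Writhe w = (#positive) - (#negative) = 2 - 4 = -2.
Computing the Kauffman bracket via state sum. There are 2^6 = 64 states.
For each crossing: s=0 is the vertical smoothing, s=1 horizontal. Crossing k contributes A^(sign_k * (1 - 2*s_k)); loop factor d = -A^2 - A^-2.
Tabulate the states by total A-exponent and number of loops L (A-exp: L × count):
  A^6: L=5 ×1
  A^4: L=4 ×6
  A^2: L=3 ×15
  A^0: L=2 ×19, L=4 ×1
  A^-2: L=1 ×11, L=3 ×4
  A^-4: L=2 ×6
  A^-6: L=3 ×1
Each group contributes A^e * Σ count * d^(L-1):
Powers of d = -A^2 - A^-2: d^2 = A^4 + 2 + A^-4; d^3 = -A^6 - 3*A^2 - 3*A^-2 - A^-6; d^4 = A^8 + 4*A^4 + 6 + 4*A^-4 + A^-8.
  A^6 * (d^4) = A^14 + 4*A^10 + 6*A^6 + 4*A^2 + A^-2
  A^4 * (6*d^3) = -6*A^10 - 18*A^6 - 18*A^2 - 6*A^-2
  A^2 * (15*d^2) = 15*A^6 + 30*A^2 + 15*A^-2
  A^0 * (19*d + d^3) = -A^6 - 22*A^2 - 22*A^-2 - A^-6
  A^-2 * (11 + 4*d^2) = 4*A^2 + 19*A^-2 + 4*A^-6
  A^-4 * (6*d) = -6*A^-2 - 6*A^-6
  A^-6 * (d^2) = A^-2 + 2*A^-6 + A^-10
Summing the groups: <K> = A^14 - 2*A^10 + 2*A^6 - 2*A^2 + 2*A^-2 - A^-6 + A^-10
Normalise by the writhe: (-A^3)^(-w) = (-A^3)^(2) = A^6, so f(A) = A^6 * <K> = A^20 - 2*A^16 + 2*A^12 - 2*A^8 + 2*A^4 - 1 + A^-4.
Substitute A = t^(-1/4), i.e. A^e → t^(-e/4): V(t) = t - 1 + 2*t^-1 - 2*t^-2 + 2*t^-3 - 2*t^-4 + t^-5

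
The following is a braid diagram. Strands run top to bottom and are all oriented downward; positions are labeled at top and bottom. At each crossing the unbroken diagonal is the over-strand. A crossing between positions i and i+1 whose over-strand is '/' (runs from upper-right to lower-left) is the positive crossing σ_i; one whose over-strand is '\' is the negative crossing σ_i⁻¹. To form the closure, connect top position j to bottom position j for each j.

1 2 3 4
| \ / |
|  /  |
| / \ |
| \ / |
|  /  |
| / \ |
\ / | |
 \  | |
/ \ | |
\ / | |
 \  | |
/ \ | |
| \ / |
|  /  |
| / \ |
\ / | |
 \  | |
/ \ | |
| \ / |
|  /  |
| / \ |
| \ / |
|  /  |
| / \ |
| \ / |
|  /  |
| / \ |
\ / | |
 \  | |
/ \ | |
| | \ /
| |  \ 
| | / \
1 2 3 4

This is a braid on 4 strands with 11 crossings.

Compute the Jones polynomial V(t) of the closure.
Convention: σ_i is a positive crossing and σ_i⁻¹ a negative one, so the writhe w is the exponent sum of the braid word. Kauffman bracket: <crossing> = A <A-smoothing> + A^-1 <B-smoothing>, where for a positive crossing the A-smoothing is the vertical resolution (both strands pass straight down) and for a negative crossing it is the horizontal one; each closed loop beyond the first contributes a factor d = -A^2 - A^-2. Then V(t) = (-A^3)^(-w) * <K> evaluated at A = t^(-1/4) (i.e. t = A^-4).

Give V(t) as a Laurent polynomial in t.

Reading the diagram top to bottom ('/'-over between positions i,i+1 = s_i, '\'-over = s_i^-1): braid word = s2 s2 s1^-1 s1^-1 s2 s1^-1 s2 s2 s2 s1^-1 s3^-1.
The presented braid s2 s2 s1^-1 s1^-1 s2 s1^-1 s2 s2 s2 s1^-1 s3^-1 on 4 strands reduces by inverse Markov moves (closure unchanged at each step):
  Destabilize: the word has the form β·s3^-1 where s3^-1 occurs only as the final letter (β ∈ B_3); drop it and the last strand → 3 strands.
Reduced to β = s2 s2 s1^-1 s1^-1 s2 s1^-1 s2 s2 s2 s1^-1 on 3 strands, 10 crossings.
Compute on β:
Braid: s2 s2 s1^-1 s1^-1 s2 s1^-1 s2 s2 s2 s1^-1 on 3 strands, 10 crossings.
Writhe w = (#positive) - (#negative) = 6 - 4 = 2.
Computing the Kauffman bracket via state sum. There are 2^10 = 1024 states.
Smooth each crossing (0=||, 1=⌣⌢); contribution A^(Σ sign_k(1-2s_k)) * d^(L-1).
Tabulate the states by total A-exponent and number of loops L (A-exp: L × count):
  A^10: L=5 ×1
  A^8: L=4 ×10
  A^6: L=3 ×41, L=5 ×4
  A^4: L=2 ×81, L=4 ×38, L=6 ×1
  A^2: L=1 ×71, L=3 ×117, L=5 ×22
  A^0: L=2 ×154, L=4 ×91, L=6 ×7
  A^-2: L=3 ×168, L=5 ×41, L=7 ×1
  A^-4: L=4 ×110, L=6 ×10
  A^-6: L=5 ×44, L=7 ×1
  A^-8: L=6 ×10
  A^-10: L=7 ×1
Each group contributes A^e * Σ count * d^(L-1):
Powers of d = -A^2 - A^-2: d^2 = A^4 + 2 + A^-4; d^3 = -A^6 - 3*A^2 - 3*A^-2 - A^-6; d^4 = A^8 + 4*A^4 + 6 + 4*A^-4 + A^-8; d^5 = -A^10 - 5*A^6 - 10*A^2 - 10*A^-2 - 5*A^-6 - A^-10; d^6 = A^12 + 6*A^8 + 15*A^4 + 20 + 15*A^-4 + 6*A^-8 + A^-12.
  A^10 * (d^4) = A^18 + 4*A^14 + 6*A^10 + 4*A^6 + A^2
  A^8 * (10*d^3) = -10*A^14 - 30*A^10 - 30*A^6 - 10*A^2
  A^6 * (41*d^2 + 4*d^4) = 4*A^14 + 57*A^10 + 106*A^6 + 57*A^2 + 4*A^-2
  A^4 * (81*d + 38*d^3 + d^5) = -A^14 - 43*A^10 - 205*A^6 - 205*A^2 - 43*A^-2 - A^-6
  A^2 * (71 + 117*d^2 + 22*d^4) = 22*A^10 + 205*A^6 + 437*A^2 + 205*A^-2 + 22*A^-6
  A^0 * (154*d + 91*d^3 + 7*d^5) = -7*A^10 - 126*A^6 - 497*A^2 - 497*A^-2 - 126*A^-6 - 7*A^-10
  A^-2 * (168*d^2 + 41*d^4 + d^6) = A^10 + 47*A^6 + 347*A^2 + 602*A^-2 + 347*A^-6 + 47*A^-10 + A^-14
  A^-4 * (110*d^3 + 10*d^5) = -10*A^6 - 160*A^2 - 430*A^-2 - 430*A^-6 - 160*A^-10 - 10*A^-14
  A^-6 * (44*d^4 + d^6) = A^6 + 50*A^2 + 191*A^-2 + 284*A^-6 + 191*A^-10 + 50*A^-14 + A^-18
  A^-8 * (10*d^5) = -10*A^2 - 50*A^-2 - 100*A^-6 - 100*A^-10 - 50*A^-14 - 10*A^-18
  A^-10 * (d^6) = A^2 + 6*A^-2 + 15*A^-6 + 20*A^-10 + 15*A^-14 + 6*A^-18 + A^-22
Summing the groups: <K> = A^18 - 3*A^14 + 6*A^10 - 8*A^6 + 11*A^2 - 12*A^-2 + 11*A^-6 - 9*A^-10 + 6*A^-14 - 3*A^-18 + A^-22
Normalise by the writhe: (-A^3)^(-w) = (-A^3)^(-2) = A^-6, so f(A) = A^-6 * <K> = A^12 - 3*A^8 + 6*A^4 - 8 + 11*A^-4 - 12*A^-8 + 11*A^-12 - 9*A^-16 + 6*A^-20 - 3*A^-24 + A^-28.
Substitute A = t^(-1/4), i.e. A^e → t^(-e/4): V(t) = t^7 - 3*t^6 + 6*t^5 - 9*t^4 + 11*t^3 - 12*t^2 + 11*t - 8 + 6*t^-1 - 3*t^-2 + t^-3

Answer: t^7 - 3*t^6 + 6*t^5 - 9*t^4 + 11*t^3 - 12*t^2 + 11*t - 8 + 6*t^-1 - 3*t^-2 + t^-3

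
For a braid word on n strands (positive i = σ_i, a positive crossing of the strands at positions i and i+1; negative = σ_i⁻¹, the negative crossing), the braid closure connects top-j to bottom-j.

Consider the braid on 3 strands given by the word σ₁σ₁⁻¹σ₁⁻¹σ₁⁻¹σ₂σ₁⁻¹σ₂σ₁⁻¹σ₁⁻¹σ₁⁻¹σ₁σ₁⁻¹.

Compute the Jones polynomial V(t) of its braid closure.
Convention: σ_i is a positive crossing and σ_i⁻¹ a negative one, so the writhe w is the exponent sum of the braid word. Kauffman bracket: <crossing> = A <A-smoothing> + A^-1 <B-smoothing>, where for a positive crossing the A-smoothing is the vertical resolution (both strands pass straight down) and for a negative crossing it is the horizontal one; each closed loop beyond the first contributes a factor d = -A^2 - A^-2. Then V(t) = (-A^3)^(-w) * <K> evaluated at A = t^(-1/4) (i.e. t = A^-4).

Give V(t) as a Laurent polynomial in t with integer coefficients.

The presented braid s1 s1^-1 s1^-1 s1^-1 s2 s1^-1 s2 s1^-1 s1^-1 s1^-1 s1 s1^-1 on 3 strands reduces by inverse Markov moves (closure unchanged at each step):
  Deconjugate: the word is γ·β·γ⁻¹ with γ = s1 s1^-1 (prefix) and γ⁻¹ = s1 s1^-1 (suffix); strip both.
Reduced to β = s1^-1 s1^-1 s2 s1^-1 s2 s1^-1 s1^-1 s1^-1 on 3 strands, 8 crossings.
Compute on β:
Braid: s1^-1 s1^-1 s2 s1^-1 s2 s1^-1 s1^-1 s1^-1 on 3 strands, 8 crossings.
Writhe w = (#positive) - (#negative) = 2 - 6 = -4.
State-sum expansion of <K>. There are 2^8 = 256 states.
For each crossing: s=0 is the vertical smoothing, s=1 horizontal. Crossing k contributes A^(sign_k * (1 - 2*s_k)); loop factor d = -A^2 - A^-2.
Tabulate the states by total A-exponent and number of loops L (A-exp: L × count):
  A^8: L=7 ×1
  A^6: L=6 ×8
  A^4: L=5 ×28
  A^2: L=4 ×55, L=6 ×1
  A^0: L=3 ×65, L=5 ×5
  A^-2: L=2 ×46, L=4 ×10
  A^-4: L=1 ×17, L=3 ×11
  A^-6: L=2 ×8
  A^-8: L=3 ×1
Each group contributes A^e * Σ count * d^(L-1):
Powers of d = -A^2 - A^-2: d^2 = A^4 + 2 + A^-4; d^3 = -A^6 - 3*A^2 - 3*A^-2 - A^-6; d^4 = A^8 + 4*A^4 + 6 + 4*A^-4 + A^-8; d^5 = -A^10 - 5*A^6 - 10*A^2 - 10*A^-2 - 5*A^-6 - A^-10; d^6 = A^12 + 6*A^8 + 15*A^4 + 20 + 15*A^-4 + 6*A^-8 + A^-12.
  A^8 * (d^6) = A^20 + 6*A^16 + 15*A^12 + 20*A^8 + 15*A^4 + 6 + A^-4
  A^6 * (8*d^5) = -8*A^16 - 40*A^12 - 80*A^8 - 80*A^4 - 40 - 8*A^-4
  A^4 * (28*d^4) = 28*A^12 + 112*A^8 + 168*A^4 + 112 + 28*A^-4
  A^2 * (55*d^3 + d^5) = -A^12 - 60*A^8 - 175*A^4 - 175 - 60*A^-4 - A^-8
  A^0 * (65*d^2 + 5*d^4) = 5*A^8 + 85*A^4 + 160 + 85*A^-4 + 5*A^-8
  A^-2 * (46*d + 10*d^3) = -10*A^4 - 76 - 76*A^-4 - 10*A^-8
  A^-4 * (17 + 11*d^2) = 11 + 39*A^-4 + 11*A^-8
  A^-6 * (8*d) = -8*A^-4 - 8*A^-8
  A^-8 * (d^2) = A^-4 + 2*A^-8 + A^-12
Summing the groups: <K> = A^20 - 2*A^16 + 2*A^12 - 3*A^8 + 3*A^4 - 2 + 2*A^-4 - A^-8 + A^-12
Normalise by the writhe: (-A^3)^(-w) = (-A^3)^(4) = A^12, so f(A) = A^12 * <K> = A^32 - 2*A^28 + 2*A^24 - 3*A^20 + 3*A^16 - 2*A^12 + 2*A^8 - A^4 + 1.
Substitute A = t^(-1/4), i.e. A^e → t^(-e/4): V(t) = 1 - t^-1 + 2*t^-2 - 2*t^-3 + 3*t^-4 - 3*t^-5 + 2*t^-6 - 2*t^-7 + t^-8

Answer: 1 - t^-1 + 2*t^-2 - 2*t^-3 + 3*t^-4 - 3*t^-5 + 2*t^-6 - 2*t^-7 + t^-8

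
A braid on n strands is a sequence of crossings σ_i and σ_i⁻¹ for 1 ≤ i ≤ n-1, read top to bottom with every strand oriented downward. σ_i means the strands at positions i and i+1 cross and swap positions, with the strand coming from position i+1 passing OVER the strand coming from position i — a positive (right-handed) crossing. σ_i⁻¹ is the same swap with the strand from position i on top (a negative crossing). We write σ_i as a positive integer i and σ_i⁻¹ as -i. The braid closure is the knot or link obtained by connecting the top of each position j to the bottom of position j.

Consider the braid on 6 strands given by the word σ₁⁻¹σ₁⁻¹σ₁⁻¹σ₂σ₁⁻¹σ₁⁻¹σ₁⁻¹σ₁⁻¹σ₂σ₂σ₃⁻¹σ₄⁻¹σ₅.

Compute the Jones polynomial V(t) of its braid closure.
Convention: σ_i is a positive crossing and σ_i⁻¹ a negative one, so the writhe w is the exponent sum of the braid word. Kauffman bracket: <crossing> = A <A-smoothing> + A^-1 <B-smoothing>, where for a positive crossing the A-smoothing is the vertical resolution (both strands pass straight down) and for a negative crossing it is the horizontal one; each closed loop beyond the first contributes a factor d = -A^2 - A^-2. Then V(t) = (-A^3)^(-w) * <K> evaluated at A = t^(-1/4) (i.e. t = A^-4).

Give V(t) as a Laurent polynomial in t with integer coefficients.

-t + 2 - 3*t^-1 + 6*t^-2 - 6*t^-3 + 7*t^-4 - 7*t^-5 + 6*t^-6 - 4*t^-7 + 2*t^-8 - t^-9

Derivation:
The presented braid s1^-1 s1^-1 s1^-1 s2 s1^-1 s1^-1 s1^-1 s1^-1 s2 s2 s3^-1 s4^-1 s5 on 6 strands reduces by inverse Markov moves (closure unchanged at each step):
  Destabilize: the word has the form β·s5 where s5 occurs only as the final letter (β ∈ B_5); drop it and the last strand → 5 strands.
  Destabilize: the word has the form β·s4^-1 where s4^-1 occurs only as the final letter (β ∈ B_4); drop it and the last strand → 4 strands.
  Destabilize: the word has the form β·s3^-1 where s3^-1 occurs only as the final letter (β ∈ B_3); drop it and the last strand → 3 strands.
Reduced to β = s1^-1 s1^-1 s1^-1 s2 s1^-1 s1^-1 s1^-1 s1^-1 s2 s2 on 3 strands, 10 crossings.
Compute on β:
Braid: s1^-1 s1^-1 s1^-1 s2 s1^-1 s1^-1 s1^-1 s1^-1 s2 s2 on 3 strands, 10 crossings.
Writhe w = (#positive) - (#negative) = 3 - 7 = -4.
Computing the Kauffman bracket via state sum. There are 2^10 = 1024 states.
For each crossing: s=0 is the vertical smoothing, s=1 horizontal. Crossing k contributes A^(sign_k * (1 - 2*s_k)); loop factor d = -A^2 - A^-2.
Tabulate the states by total A-exponent and number of loops L (A-exp: L × count):
  A^10: L=8 ×1
  A^8: L=7 ×10
  A^6: L=6 ×44, L=8 ×1
  A^4: L=5 ×112, L=7 ×8
  A^2: L=4 ×182, L=6 ×28
  A^0: L=3 ×194, L=5 ×58
  A^-2: L=2 ×130, L=4 ×79, L=6 ×1
  A^-4: L=1 ×45, L=3 ×70, L=5 ×5
  A^-6: L=2 ×36, L=4 ×9
  A^-8: L=3 ×10
  A^-10: L=4 ×1
Each group contributes A^e * Σ count * d^(L-1):
Powers of d = -A^2 - A^-2: d^2 = A^4 + 2 + A^-4; d^3 = -A^6 - 3*A^2 - 3*A^-2 - A^-6; d^4 = A^8 + 4*A^4 + 6 + 4*A^-4 + A^-8; d^5 = -A^10 - 5*A^6 - 10*A^2 - 10*A^-2 - 5*A^-6 - A^-10; d^6 = A^12 + 6*A^8 + 15*A^4 + 20 + 15*A^-4 + 6*A^-8 + A^-12; d^7 = -A^14 - 7*A^10 - 21*A^6 - 35*A^2 - 35*A^-2 - 21*A^-6 - 7*A^-10 - A^-14.
  A^10 * (d^7) = -A^24 - 7*A^20 - 21*A^16 - 35*A^12 - 35*A^8 - 21*A^4 - 7 - A^-4
  A^8 * (10*d^6) = 10*A^20 + 60*A^16 + 150*A^12 + 200*A^8 + 150*A^4 + 60 + 10*A^-4
  A^6 * (44*d^5 + d^7) = -A^20 - 51*A^16 - 241*A^12 - 475*A^8 - 475*A^4 - 241 - 51*A^-4 - A^-8
  A^4 * (112*d^4 + 8*d^6) = 8*A^16 + 160*A^12 + 568*A^8 + 832*A^4 + 568 + 160*A^-4 + 8*A^-8
  A^2 * (182*d^3 + 28*d^5) = -28*A^12 - 322*A^8 - 826*A^4 - 826 - 322*A^-4 - 28*A^-8
  A^0 * (194*d^2 + 58*d^4) = 58*A^8 + 426*A^4 + 736 + 426*A^-4 + 58*A^-8
  A^-2 * (130*d + 79*d^3 + d^5) = -A^8 - 84*A^4 - 377 - 377*A^-4 - 84*A^-8 - A^-12
  A^-4 * (45 + 70*d^2 + 5*d^4) = 5*A^4 + 90 + 215*A^-4 + 90*A^-8 + 5*A^-12
  A^-6 * (36*d + 9*d^3) = -9 - 63*A^-4 - 63*A^-8 - 9*A^-12
  A^-8 * (10*d^2) = 10*A^-4 + 20*A^-8 + 10*A^-12
  A^-10 * (d^3) = -A^-4 - 3*A^-8 - 3*A^-12 - A^-16
Summing the groups: <K> = -A^24 + 2*A^20 - 4*A^16 + 6*A^12 - 7*A^8 + 7*A^4 - 6 + 6*A^-4 - 3*A^-8 + 2*A^-12 - A^-16
Normalise by the writhe: (-A^3)^(-w) = (-A^3)^(4) = A^12, so f(A) = A^12 * <K> = -A^36 + 2*A^32 - 4*A^28 + 6*A^24 - 7*A^20 + 7*A^16 - 6*A^12 + 6*A^8 - 3*A^4 + 2 - A^-4.
Substitute A = t^(-1/4), i.e. A^e → t^(-e/4): V(t) = -t + 2 - 3*t^-1 + 6*t^-2 - 6*t^-3 + 7*t^-4 - 7*t^-5 + 6*t^-6 - 4*t^-7 + 2*t^-8 - t^-9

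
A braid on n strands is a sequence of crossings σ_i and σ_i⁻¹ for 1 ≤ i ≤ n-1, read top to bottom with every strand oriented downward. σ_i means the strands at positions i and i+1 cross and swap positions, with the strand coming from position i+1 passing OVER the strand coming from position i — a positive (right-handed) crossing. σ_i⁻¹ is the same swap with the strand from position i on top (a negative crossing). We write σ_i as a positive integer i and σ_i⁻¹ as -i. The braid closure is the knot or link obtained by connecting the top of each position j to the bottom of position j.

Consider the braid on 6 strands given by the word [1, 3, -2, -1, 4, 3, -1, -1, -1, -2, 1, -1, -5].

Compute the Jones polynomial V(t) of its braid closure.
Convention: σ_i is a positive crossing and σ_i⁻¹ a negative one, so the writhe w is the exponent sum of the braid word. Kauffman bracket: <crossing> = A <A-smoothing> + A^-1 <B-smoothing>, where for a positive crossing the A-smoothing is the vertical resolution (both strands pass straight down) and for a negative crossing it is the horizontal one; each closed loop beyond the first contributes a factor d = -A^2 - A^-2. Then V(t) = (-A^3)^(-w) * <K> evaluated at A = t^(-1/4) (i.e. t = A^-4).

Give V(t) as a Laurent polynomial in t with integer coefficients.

t - 1 + 3*t^-1 - 4*t^-2 + 4*t^-3 - 4*t^-4 + 3*t^-5 - 2*t^-6 + t^-7

Derivation:
The presented braid s1 s3 s2^-1 s1^-1 s4 s3 s1^-1 s1^-1 s1^-1 s2^-1 s1 s1^-1 s5^-1 on 6 strands reduces by inverse Markov moves (closure unchanged at each step):
  Destabilize: the word has the form β·s5^-1 where s5^-1 occurs only as the final letter (β ∈ B_5); drop it and the last strand → 5 strands.
  Deconjugate: the word is γ·β·γ⁻¹ with γ = s1 (prefix) and γ⁻¹ = s1^-1 (suffix); strip both.
Reduced to β = s3 s2^-1 s1^-1 s4 s3 s1^-1 s1^-1 s1^-1 s2^-1 s1 on 5 strands, 10 crossings.
Compute on β:
Braid: s3 s2^-1 s1^-1 s4 s3 s1^-1 s1^-1 s1^-1 s2^-1 s1 on 5 strands, 10 crossings.
Writhe w = (#positive) - (#negative) = 4 - 6 = -2.
State-sum expansion of <K>. There are 2^10 = 1024 states.
Each crossing splits two ways (0=vertical, 1=horizontal). The state's weight is A^(#A-smoothings - #B-smoothings) * d^(loops - 1).
Tabulate the states by total A-exponent and number of loops L (A-exp: L × count):
  A^10: L=7 ×1
  A^8: L=6 ×10
  A^6: L=5 ×42, L=7 ×3
  A^4: L=4 ×95, L=6 ×24, L=8 ×1
  A^2: L=3 ×124, L=5 ×76, L=7 ×10
  A^0: L=2 ×90, L=4 ×126, L=6 ×35, L=8 ×1
  A^-2: L=1 ×28, L=3 ×116, L=5 ×61, L=7 ×5
  A^-4: L=2 ×50, L=4 ×60, L=6 ×10
  A^-6: L=1 ×5, L=3 ×29, L=5 ×11
  A^-8: L=2 ×4, L=4 ×6
  A^-10: L=3 ×1
Each group contributes A^e * Σ count * d^(L-1):
Powers of d = -A^2 - A^-2: d^2 = A^4 + 2 + A^-4; d^3 = -A^6 - 3*A^2 - 3*A^-2 - A^-6; d^4 = A^8 + 4*A^4 + 6 + 4*A^-4 + A^-8; d^5 = -A^10 - 5*A^6 - 10*A^2 - 10*A^-2 - 5*A^-6 - A^-10; d^6 = A^12 + 6*A^8 + 15*A^4 + 20 + 15*A^-4 + 6*A^-8 + A^-12; d^7 = -A^14 - 7*A^10 - 21*A^6 - 35*A^2 - 35*A^-2 - 21*A^-6 - 7*A^-10 - A^-14.
  A^10 * (d^6) = A^22 + 6*A^18 + 15*A^14 + 20*A^10 + 15*A^6 + 6*A^2 + A^-2
  A^8 * (10*d^5) = -10*A^18 - 50*A^14 - 100*A^10 - 100*A^6 - 50*A^2 - 10*A^-2
  A^6 * (42*d^4 + 3*d^6) = 3*A^18 + 60*A^14 + 213*A^10 + 312*A^6 + 213*A^2 + 60*A^-2 + 3*A^-6
  A^4 * (95*d^3 + 24*d^5 + d^7) = -A^18 - 31*A^14 - 236*A^10 - 560*A^6 - 560*A^2 - 236*A^-2 - 31*A^-6 - A^-10
  A^2 * (124*d^2 + 76*d^4 + 10*d^6) = 10*A^14 + 136*A^10 + 578*A^6 + 904*A^2 + 578*A^-2 + 136*A^-6 + 10*A^-10
  A^0 * (90*d + 126*d^3 + 35*d^5 + d^7) = -A^14 - 42*A^10 - 322*A^6 - 853*A^2 - 853*A^-2 - 322*A^-6 - 42*A^-10 - A^-14
  A^-2 * (28 + 116*d^2 + 61*d^4 + 5*d^6) = 5*A^10 + 91*A^6 + 435*A^2 + 726*A^-2 + 435*A^-6 + 91*A^-10 + 5*A^-14
  A^-4 * (50*d + 60*d^3 + 10*d^5) = -10*A^6 - 110*A^2 - 330*A^-2 - 330*A^-6 - 110*A^-10 - 10*A^-14
  A^-6 * (5 + 29*d^2 + 11*d^4) = 11*A^2 + 73*A^-2 + 129*A^-6 + 73*A^-10 + 11*A^-14
  A^-8 * (4*d + 6*d^3) = -6*A^-2 - 22*A^-6 - 22*A^-10 - 6*A^-14
  A^-10 * (d^2) = A^-6 + 2*A^-10 + A^-14
Summing the groups: <K> = A^22 - 2*A^18 + 3*A^14 - 4*A^10 + 4*A^6 - 4*A^2 + 3*A^-2 - A^-6 + A^-10
Normalise by the writhe: (-A^3)^(-w) = (-A^3)^(2) = A^6, so f(A) = A^6 * <K> = A^28 - 2*A^24 + 3*A^20 - 4*A^16 + 4*A^12 - 4*A^8 + 3*A^4 - 1 + A^-4.
Substitute A = t^(-1/4), i.e. A^e → t^(-e/4): V(t) = t - 1 + 3*t^-1 - 4*t^-2 + 4*t^-3 - 4*t^-4 + 3*t^-5 - 2*t^-6 + t^-7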